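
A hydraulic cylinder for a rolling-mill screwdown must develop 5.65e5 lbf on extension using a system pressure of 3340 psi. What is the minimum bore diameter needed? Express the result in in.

Extension force acts on the full piston face: F = P × (π/4)D².
D = √(4F / (πP)) = √(4 × 5.65e5 lbf / (π × 3340 psi))

D ≈ 14.7 in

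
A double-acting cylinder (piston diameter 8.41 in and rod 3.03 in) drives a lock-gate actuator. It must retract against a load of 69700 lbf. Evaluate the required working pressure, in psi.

Rod-side annular area A_ann = π/4 × (8.41² − 3.03²) = 48.34 in^2
Retraction: pressure acts on the annular area.
P = F / A = 69700 lbf / A

P ≈ 1440 psi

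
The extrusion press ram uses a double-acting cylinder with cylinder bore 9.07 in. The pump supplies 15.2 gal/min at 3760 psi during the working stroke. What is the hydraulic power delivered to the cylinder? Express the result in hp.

Hydraulic power = P × Q

W ≈ 33.3 hp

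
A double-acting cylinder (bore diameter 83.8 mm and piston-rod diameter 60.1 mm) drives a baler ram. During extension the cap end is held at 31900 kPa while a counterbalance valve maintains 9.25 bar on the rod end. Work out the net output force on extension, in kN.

Cap-side area A_cap = π/4 × (83.8 mm)² = 5515 mm^2
Rod-side annular area A_ann = π/4 × (83.8² − 60.1²) = 2679 mm^2
Net thrust = P_cap·A_cap − P_rod·A_ann = 175.9 kN − 2.478 kN

F ≈ 173 kN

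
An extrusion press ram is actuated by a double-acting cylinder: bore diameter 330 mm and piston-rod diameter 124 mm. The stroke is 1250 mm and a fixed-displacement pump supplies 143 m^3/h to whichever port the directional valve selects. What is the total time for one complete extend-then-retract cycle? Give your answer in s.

t ≈ 5.00 s

Cap-side area A_cap = π/4 × (330 mm)² = 85530 mm^2
Rod-side annular area A_ann = π/4 × (330² − 124²) = 73450 mm^2
t_ext = A_cap·L/Q = 2.691 s
t_ret = A_ann·L/Q = 2.311 s
t_cycle = t_ext + t_ret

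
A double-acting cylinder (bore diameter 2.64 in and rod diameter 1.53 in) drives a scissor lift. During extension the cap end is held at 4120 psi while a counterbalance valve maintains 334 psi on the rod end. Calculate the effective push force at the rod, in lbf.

Cap-side area A_cap = π/4 × (2.64 in)² = 5.474 in^2
Rod-side annular area A_ann = π/4 × (2.64² − 1.53²) = 3.635 in^2
Net thrust = P_cap·A_cap − P_rod·A_ann = 22550 lbf − 1214 lbf

F ≈ 21300 lbf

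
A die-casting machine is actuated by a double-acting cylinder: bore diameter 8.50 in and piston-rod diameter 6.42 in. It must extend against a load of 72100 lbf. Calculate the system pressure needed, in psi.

P ≈ 1270 psi

Cap-side area A_cap = π/4 × (8.50 in)² = 56.75 in^2
P = F / A = 72100 lbf / A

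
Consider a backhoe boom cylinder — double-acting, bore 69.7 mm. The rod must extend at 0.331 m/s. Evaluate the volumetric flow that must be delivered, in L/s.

Q ≈ 1.26 L/s

Cap-side area A_cap = π/4 × (69.7 mm)² = 3816 mm^2
Q = A × v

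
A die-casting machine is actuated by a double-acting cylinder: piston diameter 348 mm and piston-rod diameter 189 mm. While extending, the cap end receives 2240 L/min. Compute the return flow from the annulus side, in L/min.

Q_out ≈ 1580 L/min

Cap-side area A_cap = π/4 × (348 mm)² = 95110 mm^2
Rod-side annular area A_ann = π/4 × (348² − 189²) = 67060 mm^2
Piston speed v = Q_in/A_cap; rod-end outflow Q_out = v × A_ann = Q_in × A_ann/A_cap.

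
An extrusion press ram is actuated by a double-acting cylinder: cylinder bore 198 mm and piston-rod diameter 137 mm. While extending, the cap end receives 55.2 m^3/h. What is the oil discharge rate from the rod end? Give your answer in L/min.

Cap-side area A_cap = π/4 × (198 mm)² = 30790 mm^2
Rod-side annular area A_ann = π/4 × (198² − 137²) = 16050 mm^2
Piston speed v = Q_in/A_cap; rod-end outflow Q_out = v × A_ann = Q_in × A_ann/A_cap.

Q_out ≈ 480 L/min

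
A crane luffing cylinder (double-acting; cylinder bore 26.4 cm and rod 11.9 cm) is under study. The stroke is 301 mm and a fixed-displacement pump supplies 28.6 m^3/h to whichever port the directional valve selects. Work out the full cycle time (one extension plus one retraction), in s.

Cap-side area A_cap = π/4 × (26.4 cm)² = 547.4 cm^2
Rod-side annular area A_ann = π/4 × (26.4² − 11.9²) = 436.2 cm^2
t_ext = A_cap·L/Q = 2.074 s
t_ret = A_ann·L/Q = 1.653 s
t_cycle = t_ext + t_ret

t ≈ 3.73 s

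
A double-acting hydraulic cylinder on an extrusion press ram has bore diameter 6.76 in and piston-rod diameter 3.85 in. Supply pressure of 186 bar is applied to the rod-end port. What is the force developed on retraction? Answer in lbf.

F ≈ 65400 lbf

Rod-side annular area A_ann = π/4 × (6.76² − 3.85²) = 24.25 in^2
On retraction the pressure acts on the annular area (bore minus rod).
F = P × A_ann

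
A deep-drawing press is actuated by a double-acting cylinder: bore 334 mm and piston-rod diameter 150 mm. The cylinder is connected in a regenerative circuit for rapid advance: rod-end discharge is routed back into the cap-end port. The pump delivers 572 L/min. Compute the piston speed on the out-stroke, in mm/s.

In regeneration the rod-end outflow joins the pump flow into the cap end, so the net volume the pump must supply per unit advance equals the rod cross-section area.
Rod cross-section A_rod = π/4 × (150 mm)² = 17670 mm^2
v = Q_pump / A_rod

v ≈ 539 mm/s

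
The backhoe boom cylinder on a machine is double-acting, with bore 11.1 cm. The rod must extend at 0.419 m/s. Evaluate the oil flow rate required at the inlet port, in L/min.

Cap-side area A_cap = π/4 × (11.1 cm)² = 96.77 cm^2
Q = A × v

Q ≈ 243 L/min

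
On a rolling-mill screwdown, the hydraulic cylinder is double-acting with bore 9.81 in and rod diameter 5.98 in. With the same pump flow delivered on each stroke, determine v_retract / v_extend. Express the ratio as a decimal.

v_ret/v_ext ≈ 1.59

Cap-side area A_cap = π/4 × (9.81 in)² = 75.58 in^2
Rod-side annular area A_ann = π/4 × (9.81² − 5.98²) = 47.50 in^2
For equal Q, v ∝ 1/A, so v_ret/v_ext = A_cap/A_ann.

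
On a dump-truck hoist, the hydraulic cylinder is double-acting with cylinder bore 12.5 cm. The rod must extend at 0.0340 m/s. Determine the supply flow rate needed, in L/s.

Q ≈ 0.417 L/s

Cap-side area A_cap = π/4 × (12.5 cm)² = 122.7 cm^2
Q = A × v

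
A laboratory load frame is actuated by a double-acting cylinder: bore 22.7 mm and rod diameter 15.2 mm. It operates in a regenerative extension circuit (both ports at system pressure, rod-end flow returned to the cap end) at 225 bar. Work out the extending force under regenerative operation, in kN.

With equal pressure on both faces, forces on the annular region cancel; the net push is pressure × rod cross-section.
Rod cross-section A_rod = π/4 × (15.2 mm)² = 181.5 mm^2
F = P × A_rod

F ≈ 4.08 kN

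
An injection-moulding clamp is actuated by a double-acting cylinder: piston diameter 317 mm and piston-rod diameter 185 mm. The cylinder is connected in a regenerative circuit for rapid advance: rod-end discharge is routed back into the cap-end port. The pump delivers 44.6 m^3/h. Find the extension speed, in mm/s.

v ≈ 461 mm/s

In regeneration the rod-end outflow joins the pump flow into the cap end, so the net volume the pump must supply per unit advance equals the rod cross-section area.
Rod cross-section A_rod = π/4 × (185 mm)² = 26880 mm^2
v = Q_pump / A_rod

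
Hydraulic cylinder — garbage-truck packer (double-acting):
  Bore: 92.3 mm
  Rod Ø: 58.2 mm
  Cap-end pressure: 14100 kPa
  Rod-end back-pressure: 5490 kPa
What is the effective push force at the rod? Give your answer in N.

Cap-side area A_cap = π/4 × (92.3 mm)² = 6691 mm^2
Rod-side annular area A_ann = π/4 × (92.3² − 58.2²) = 4031 mm^2
Net thrust = P_cap·A_cap − P_rod·A_ann = 94340 N − 22130 N

F ≈ 72200 N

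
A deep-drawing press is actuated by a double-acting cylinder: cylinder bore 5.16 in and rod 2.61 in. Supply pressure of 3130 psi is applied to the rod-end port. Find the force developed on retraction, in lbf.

Rod-side annular area A_ann = π/4 × (5.16² − 2.61²) = 15.56 in^2
On retraction the pressure acts on the annular area (bore minus rod).
F = P × A_ann

F ≈ 48700 lbf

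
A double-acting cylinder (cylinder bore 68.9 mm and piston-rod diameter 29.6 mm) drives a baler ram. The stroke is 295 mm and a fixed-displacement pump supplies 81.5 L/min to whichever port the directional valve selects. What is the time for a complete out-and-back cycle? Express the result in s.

Cap-side area A_cap = π/4 × (68.9 mm)² = 3728 mm^2
Rod-side annular area A_ann = π/4 × (68.9² − 29.6²) = 3040 mm^2
t_ext = A_cap·L/Q = 0.8097 s
t_ret = A_ann·L/Q = 0.6603 s
t_cycle = t_ext + t_ret

t ≈ 1.47 s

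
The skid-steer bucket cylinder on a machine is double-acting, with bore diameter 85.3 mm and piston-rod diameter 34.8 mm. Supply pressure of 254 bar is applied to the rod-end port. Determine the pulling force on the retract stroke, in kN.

F ≈ 121 kN

Rod-side annular area A_ann = π/4 × (85.3² − 34.8²) = 4763 mm^2
On retraction the pressure acts on the annular area (bore minus rod).
F = P × A_ann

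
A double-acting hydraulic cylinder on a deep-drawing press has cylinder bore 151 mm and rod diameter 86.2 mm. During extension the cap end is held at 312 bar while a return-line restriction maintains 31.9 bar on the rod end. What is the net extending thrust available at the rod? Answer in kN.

F ≈ 520 kN

Cap-side area A_cap = π/4 × (151 mm)² = 17910 mm^2
Rod-side annular area A_ann = π/4 × (151² − 86.2²) = 12070 mm^2
Net thrust = P_cap·A_cap − P_rod·A_ann = 558.7 kN − 38.51 kN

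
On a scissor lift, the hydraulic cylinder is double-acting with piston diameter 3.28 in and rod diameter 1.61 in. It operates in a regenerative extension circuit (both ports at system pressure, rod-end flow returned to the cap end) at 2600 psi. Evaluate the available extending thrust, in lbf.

F ≈ 5290 lbf

With equal pressure on both faces, forces on the annular region cancel; the net push is pressure × rod cross-section.
Rod cross-section A_rod = π/4 × (1.61 in)² = 2.036 in^2
F = P × A_rod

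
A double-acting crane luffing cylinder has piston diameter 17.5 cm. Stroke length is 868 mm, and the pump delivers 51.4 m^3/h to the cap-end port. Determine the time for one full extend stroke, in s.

Cap-side area A_cap = π/4 × (17.5 cm)² = 240.5 cm^2
Swept volume V = A × L; t = V / Q = A·L / Q

t ≈ 1.46 s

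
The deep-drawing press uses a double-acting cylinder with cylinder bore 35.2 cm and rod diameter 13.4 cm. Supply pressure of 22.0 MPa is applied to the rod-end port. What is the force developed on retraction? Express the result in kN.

Rod-side annular area A_ann = π/4 × (35.2² − 13.4²) = 832.1 cm^2
On retraction the pressure acts on the annular area (bore minus rod).
F = P × A_ann

F ≈ 1830 kN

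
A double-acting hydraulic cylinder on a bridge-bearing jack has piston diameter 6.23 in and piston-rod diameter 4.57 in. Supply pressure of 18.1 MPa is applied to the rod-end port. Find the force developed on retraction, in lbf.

Rod-side annular area A_ann = π/4 × (6.23² − 4.57²) = 14.08 in^2
On retraction the pressure acts on the annular area (bore minus rod).
F = P × A_ann

F ≈ 37000 lbf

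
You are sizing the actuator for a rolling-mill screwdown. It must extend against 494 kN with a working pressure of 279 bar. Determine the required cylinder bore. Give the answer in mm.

Extension force acts on the full piston face: F = P × (π/4)D².
D = √(4F / (πP)) = √(4 × 494 kN / (π × 279 bar))

D ≈ 150 mm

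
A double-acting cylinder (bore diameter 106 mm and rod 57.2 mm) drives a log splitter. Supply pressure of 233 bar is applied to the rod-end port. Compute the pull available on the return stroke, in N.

Rod-side annular area A_ann = π/4 × (106² − 57.2²) = 6255 mm^2
On retraction the pressure acts on the annular area (bore minus rod).
F = P × A_ann

F ≈ 1.46e5 N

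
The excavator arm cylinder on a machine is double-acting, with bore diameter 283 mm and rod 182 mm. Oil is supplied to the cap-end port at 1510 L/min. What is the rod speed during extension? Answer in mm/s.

v ≈ 400 mm/s

Cap-side area A_cap = π/4 × (283 mm)² = 62900 mm^2
v = Q / A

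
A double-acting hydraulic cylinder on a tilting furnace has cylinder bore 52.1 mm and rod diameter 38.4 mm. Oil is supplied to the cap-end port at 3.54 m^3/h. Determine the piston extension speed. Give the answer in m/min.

Cap-side area A_cap = π/4 × (52.1 mm)² = 2132 mm^2
v = Q / A

v ≈ 27.7 m/min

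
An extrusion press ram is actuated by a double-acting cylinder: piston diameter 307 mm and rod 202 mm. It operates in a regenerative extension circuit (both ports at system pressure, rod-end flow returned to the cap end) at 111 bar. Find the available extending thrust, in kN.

With equal pressure on both faces, forces on the annular region cancel; the net push is pressure × rod cross-section.
Rod cross-section A_rod = π/4 × (202 mm)² = 32050 mm^2
F = P × A_rod

F ≈ 356 kN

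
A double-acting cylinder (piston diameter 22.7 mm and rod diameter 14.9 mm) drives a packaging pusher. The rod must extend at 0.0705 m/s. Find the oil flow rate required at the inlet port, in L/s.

Q ≈ 0.0285 L/s

Cap-side area A_cap = π/4 × (22.7 mm)² = 404.7 mm^2
Q = A × v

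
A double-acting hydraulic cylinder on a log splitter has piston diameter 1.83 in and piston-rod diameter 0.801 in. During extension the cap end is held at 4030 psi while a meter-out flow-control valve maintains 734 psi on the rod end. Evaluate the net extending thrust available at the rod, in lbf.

F ≈ 9040 lbf

Cap-side area A_cap = π/4 × (1.83 in)² = 2.630 in^2
Rod-side annular area A_ann = π/4 × (1.83² − 0.801²) = 2.126 in^2
Net thrust = P_cap·A_cap − P_rod·A_ann = 10600 lbf − 1561 lbf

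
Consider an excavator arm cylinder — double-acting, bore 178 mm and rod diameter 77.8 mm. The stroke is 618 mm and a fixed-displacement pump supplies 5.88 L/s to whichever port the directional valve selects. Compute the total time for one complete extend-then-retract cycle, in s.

t ≈ 4.73 s

Cap-side area A_cap = π/4 × (178 mm)² = 24880 mm^2
Rod-side annular area A_ann = π/4 × (178² − 77.8²) = 20130 mm^2
t_ext = A_cap·L/Q = 2.615 s
t_ret = A_ann·L/Q = 2.116 s
t_cycle = t_ext + t_ret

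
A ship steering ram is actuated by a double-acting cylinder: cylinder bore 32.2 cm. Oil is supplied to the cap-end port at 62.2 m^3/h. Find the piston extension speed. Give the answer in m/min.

Cap-side area A_cap = π/4 × (32.2 cm)² = 814.3 cm^2
v = Q / A

v ≈ 12.7 m/min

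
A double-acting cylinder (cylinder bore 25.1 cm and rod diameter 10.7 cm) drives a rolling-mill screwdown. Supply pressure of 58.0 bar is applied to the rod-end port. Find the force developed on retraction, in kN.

F ≈ 235 kN

Rod-side annular area A_ann = π/4 × (25.1² − 10.7²) = 404.9 cm^2
On retraction the pressure acts on the annular area (bore minus rod).
F = P × A_ann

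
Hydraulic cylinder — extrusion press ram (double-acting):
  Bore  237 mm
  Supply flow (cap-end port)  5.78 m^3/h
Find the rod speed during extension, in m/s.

v ≈ 0.0364 m/s

Cap-side area A_cap = π/4 × (237 mm)² = 44120 mm^2
v = Q / A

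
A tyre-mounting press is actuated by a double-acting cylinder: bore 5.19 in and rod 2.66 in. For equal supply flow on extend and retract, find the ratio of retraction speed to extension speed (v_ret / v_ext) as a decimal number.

Cap-side area A_cap = π/4 × (5.19 in)² = 21.16 in^2
Rod-side annular area A_ann = π/4 × (5.19² − 2.66²) = 15.60 in^2
For equal Q, v ∝ 1/A, so v_ret/v_ext = A_cap/A_ann.

v_ret/v_ext ≈ 1.36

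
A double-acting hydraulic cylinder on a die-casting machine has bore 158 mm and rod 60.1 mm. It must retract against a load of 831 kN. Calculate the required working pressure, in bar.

Rod-side annular area A_ann = π/4 × (158² − 60.1²) = 16770 mm^2
Retraction: pressure acts on the annular area.
P = F / A = 831 kN / A

P ≈ 496 bar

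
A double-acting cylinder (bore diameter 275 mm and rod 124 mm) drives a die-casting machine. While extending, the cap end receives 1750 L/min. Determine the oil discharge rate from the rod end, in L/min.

Q_out ≈ 1390 L/min

Cap-side area A_cap = π/4 × (275 mm)² = 59400 mm^2
Rod-side annular area A_ann = π/4 × (275² − 124²) = 47320 mm^2
Piston speed v = Q_in/A_cap; rod-end outflow Q_out = v × A_ann = Q_in × A_ann/A_cap.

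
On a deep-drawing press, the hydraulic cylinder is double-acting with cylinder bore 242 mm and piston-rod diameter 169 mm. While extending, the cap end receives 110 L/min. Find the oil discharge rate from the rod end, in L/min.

Cap-side area A_cap = π/4 × (242 mm)² = 46000 mm^2
Rod-side annular area A_ann = π/4 × (242² − 169²) = 23560 mm^2
Piston speed v = Q_in/A_cap; rod-end outflow Q_out = v × A_ann = Q_in × A_ann/A_cap.

Q_out ≈ 56.4 L/min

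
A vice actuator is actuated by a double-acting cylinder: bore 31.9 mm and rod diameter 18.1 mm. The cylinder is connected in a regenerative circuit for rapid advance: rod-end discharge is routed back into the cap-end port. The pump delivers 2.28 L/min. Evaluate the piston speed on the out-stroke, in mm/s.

v ≈ 148 mm/s

In regeneration the rod-end outflow joins the pump flow into the cap end, so the net volume the pump must supply per unit advance equals the rod cross-section area.
Rod cross-section A_rod = π/4 × (18.1 mm)² = 257.3 mm^2
v = Q_pump / A_rod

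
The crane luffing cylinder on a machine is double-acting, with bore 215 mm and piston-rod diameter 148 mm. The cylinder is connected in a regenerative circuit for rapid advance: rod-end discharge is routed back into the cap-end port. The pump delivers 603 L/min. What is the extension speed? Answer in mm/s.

v ≈ 584 mm/s

In regeneration the rod-end outflow joins the pump flow into the cap end, so the net volume the pump must supply per unit advance equals the rod cross-section area.
Rod cross-section A_rod = π/4 × (148 mm)² = 17200 mm^2
v = Q_pump / A_rod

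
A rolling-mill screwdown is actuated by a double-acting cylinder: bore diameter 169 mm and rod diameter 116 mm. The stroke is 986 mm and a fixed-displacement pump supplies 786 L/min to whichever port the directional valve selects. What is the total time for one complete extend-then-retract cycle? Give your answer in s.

t ≈ 2.58 s

Cap-side area A_cap = π/4 × (169 mm)² = 22430 mm^2
Rod-side annular area A_ann = π/4 × (169² − 116²) = 11860 mm^2
t_ext = A_cap·L/Q = 1.688 s
t_ret = A_ann·L/Q = 0.8929 s
t_cycle = t_ext + t_ret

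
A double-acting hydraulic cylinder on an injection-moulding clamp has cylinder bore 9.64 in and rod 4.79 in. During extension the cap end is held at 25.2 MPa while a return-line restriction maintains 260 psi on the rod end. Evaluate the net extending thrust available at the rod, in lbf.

F ≈ 2.52e5 lbf

Cap-side area A_cap = π/4 × (9.64 in)² = 72.99 in^2
Rod-side annular area A_ann = π/4 × (9.64² − 4.79²) = 54.97 in^2
Net thrust = P_cap·A_cap − P_rod·A_ann = 2.668e5 lbf − 14290 lbf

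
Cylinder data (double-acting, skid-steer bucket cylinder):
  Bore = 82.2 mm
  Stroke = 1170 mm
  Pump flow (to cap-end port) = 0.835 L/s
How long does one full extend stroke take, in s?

t ≈ 7.44 s

Cap-side area A_cap = π/4 × (82.2 mm)² = 5307 mm^2
Swept volume V = A × L; t = V / Q = A·L / Q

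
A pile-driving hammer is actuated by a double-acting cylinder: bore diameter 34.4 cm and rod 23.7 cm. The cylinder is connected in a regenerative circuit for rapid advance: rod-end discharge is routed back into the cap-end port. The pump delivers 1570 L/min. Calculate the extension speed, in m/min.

v ≈ 35.6 m/min

In regeneration the rod-end outflow joins the pump flow into the cap end, so the net volume the pump must supply per unit advance equals the rod cross-section area.
Rod cross-section A_rod = π/4 × (23.7 cm)² = 441.2 cm^2
v = Q_pump / A_rod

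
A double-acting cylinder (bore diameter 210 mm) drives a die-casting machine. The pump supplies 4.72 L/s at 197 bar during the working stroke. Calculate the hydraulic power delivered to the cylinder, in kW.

Hydraulic power = P × Q

W ≈ 93.0 kW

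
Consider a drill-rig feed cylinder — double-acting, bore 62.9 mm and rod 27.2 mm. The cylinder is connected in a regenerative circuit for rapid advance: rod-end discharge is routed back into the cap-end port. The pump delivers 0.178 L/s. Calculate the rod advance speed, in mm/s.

v ≈ 306 mm/s

In regeneration the rod-end outflow joins the pump flow into the cap end, so the net volume the pump must supply per unit advance equals the rod cross-section area.
Rod cross-section A_rod = π/4 × (27.2 mm)² = 581.1 mm^2
v = Q_pump / A_rod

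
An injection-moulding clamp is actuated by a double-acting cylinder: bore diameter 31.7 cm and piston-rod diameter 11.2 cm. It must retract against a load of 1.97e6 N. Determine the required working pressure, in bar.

P ≈ 285 bar

Rod-side annular area A_ann = π/4 × (31.7² − 11.2²) = 690.7 cm^2
Retraction: pressure acts on the annular area.
P = F / A = 1.97e6 N / A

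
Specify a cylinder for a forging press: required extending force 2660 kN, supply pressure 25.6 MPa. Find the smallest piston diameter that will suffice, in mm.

D ≈ 364 mm

Extension force acts on the full piston face: F = P × (π/4)D².
D = √(4F / (πP)) = √(4 × 2660 kN / (π × 25.6 MPa))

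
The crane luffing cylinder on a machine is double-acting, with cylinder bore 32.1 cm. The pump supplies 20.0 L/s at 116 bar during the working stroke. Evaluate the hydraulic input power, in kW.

W ≈ 232 kW

Hydraulic power = P × Q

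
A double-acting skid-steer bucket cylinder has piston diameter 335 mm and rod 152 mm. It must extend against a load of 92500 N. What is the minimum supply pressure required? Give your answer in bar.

Cap-side area A_cap = π/4 × (335 mm)² = 88140 mm^2
P = F / A = 92500 N / A

P ≈ 10.5 bar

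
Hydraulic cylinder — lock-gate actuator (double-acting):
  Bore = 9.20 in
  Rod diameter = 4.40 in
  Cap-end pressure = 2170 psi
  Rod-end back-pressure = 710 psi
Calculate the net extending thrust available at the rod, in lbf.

F ≈ 1.08e5 lbf

Cap-side area A_cap = π/4 × (9.20 in)² = 66.48 in^2
Rod-side annular area A_ann = π/4 × (9.20² − 4.40²) = 51.27 in^2
Net thrust = P_cap·A_cap − P_rod·A_ann = 1.443e5 lbf − 36400 lbf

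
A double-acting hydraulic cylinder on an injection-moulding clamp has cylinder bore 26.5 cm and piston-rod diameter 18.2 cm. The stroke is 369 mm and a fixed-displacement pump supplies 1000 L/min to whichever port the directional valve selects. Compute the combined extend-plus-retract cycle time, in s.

t ≈ 1.87 s

Cap-side area A_cap = π/4 × (26.5 cm)² = 551.5 cm^2
Rod-side annular area A_ann = π/4 × (26.5² − 18.2²) = 291.4 cm^2
t_ext = A_cap·L/Q = 1.221 s
t_ret = A_ann·L/Q = 0.6451 s
t_cycle = t_ext + t_ret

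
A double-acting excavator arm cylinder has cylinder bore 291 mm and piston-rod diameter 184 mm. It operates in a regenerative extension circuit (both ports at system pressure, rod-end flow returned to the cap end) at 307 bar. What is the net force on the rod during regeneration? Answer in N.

With equal pressure on both faces, forces on the annular region cancel; the net push is pressure × rod cross-section.
Rod cross-section A_rod = π/4 × (184 mm)² = 26590 mm^2
F = P × A_rod

F ≈ 8.16e5 N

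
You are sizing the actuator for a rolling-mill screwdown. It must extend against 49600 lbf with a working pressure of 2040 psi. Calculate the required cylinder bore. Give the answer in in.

Extension force acts on the full piston face: F = P × (π/4)D².
D = √(4F / (πP)) = √(4 × 49600 lbf / (π × 2040 psi))

D ≈ 5.56 in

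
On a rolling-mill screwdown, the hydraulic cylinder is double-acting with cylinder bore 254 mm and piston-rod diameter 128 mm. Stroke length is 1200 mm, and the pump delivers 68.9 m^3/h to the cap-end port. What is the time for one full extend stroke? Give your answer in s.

t ≈ 3.18 s

Cap-side area A_cap = π/4 × (254 mm)² = 50670 mm^2
Swept volume V = A × L; t = V / Q = A·L / Q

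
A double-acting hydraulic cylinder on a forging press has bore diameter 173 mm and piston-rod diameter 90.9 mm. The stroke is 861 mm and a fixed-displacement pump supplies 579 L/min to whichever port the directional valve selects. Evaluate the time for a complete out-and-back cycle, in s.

t ≈ 3.62 s

Cap-side area A_cap = π/4 × (173 mm)² = 23510 mm^2
Rod-side annular area A_ann = π/4 × (173² − 90.9²) = 17020 mm^2
t_ext = A_cap·L/Q = 2.097 s
t_ret = A_ann·L/Q = 1.518 s
t_cycle = t_ext + t_ret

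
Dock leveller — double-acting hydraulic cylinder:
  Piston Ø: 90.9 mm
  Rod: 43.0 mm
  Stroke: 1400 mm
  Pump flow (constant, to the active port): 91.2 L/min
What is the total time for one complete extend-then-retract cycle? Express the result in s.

Cap-side area A_cap = π/4 × (90.9 mm)² = 6490 mm^2
Rod-side annular area A_ann = π/4 × (90.9² − 43.0²) = 5037 mm^2
t_ext = A_cap·L/Q = 5.977 s
t_ret = A_ann·L/Q = 4.640 s
t_cycle = t_ext + t_ret

t ≈ 10.6 s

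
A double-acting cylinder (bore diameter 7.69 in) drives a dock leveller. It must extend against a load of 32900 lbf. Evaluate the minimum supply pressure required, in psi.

P ≈ 708 psi

Cap-side area A_cap = π/4 × (7.69 in)² = 46.45 in^2
P = F / A = 32900 lbf / A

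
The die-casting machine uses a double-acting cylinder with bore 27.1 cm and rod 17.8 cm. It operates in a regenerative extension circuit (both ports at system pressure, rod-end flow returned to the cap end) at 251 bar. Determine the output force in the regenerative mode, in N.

With equal pressure on both faces, forces on the annular region cancel; the net push is pressure × rod cross-section.
Rod cross-section A_rod = π/4 × (17.8 cm)² = 248.8 cm^2
F = P × A_rod

F ≈ 6.25e5 N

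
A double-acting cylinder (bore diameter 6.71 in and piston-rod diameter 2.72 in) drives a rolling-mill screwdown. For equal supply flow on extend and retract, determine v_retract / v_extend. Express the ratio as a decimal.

Cap-side area A_cap = π/4 × (6.71 in)² = 35.36 in^2
Rod-side annular area A_ann = π/4 × (6.71² − 2.72²) = 29.55 in^2
For equal Q, v ∝ 1/A, so v_ret/v_ext = A_cap/A_ann.

v_ret/v_ext ≈ 1.20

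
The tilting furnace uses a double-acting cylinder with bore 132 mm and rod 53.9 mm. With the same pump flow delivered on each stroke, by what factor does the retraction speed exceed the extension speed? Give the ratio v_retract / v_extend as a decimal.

Cap-side area A_cap = π/4 × (132 mm)² = 13680 mm^2
Rod-side annular area A_ann = π/4 × (132² − 53.9²) = 11400 mm^2
For equal Q, v ∝ 1/A, so v_ret/v_ext = A_cap/A_ann.

v_ret/v_ext ≈ 1.20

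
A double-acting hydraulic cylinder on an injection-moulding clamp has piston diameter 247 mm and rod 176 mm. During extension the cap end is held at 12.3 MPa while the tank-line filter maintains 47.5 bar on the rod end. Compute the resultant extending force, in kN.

Cap-side area A_cap = π/4 × (247 mm)² = 47920 mm^2
Rod-side annular area A_ann = π/4 × (247² − 176²) = 23590 mm^2
Net thrust = P_cap·A_cap − P_rod·A_ann = 589.4 kN − 112.0 kN

F ≈ 477 kN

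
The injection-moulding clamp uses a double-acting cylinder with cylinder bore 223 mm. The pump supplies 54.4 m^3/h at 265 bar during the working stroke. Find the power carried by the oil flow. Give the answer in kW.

Hydraulic power = P × Q

W ≈ 400 kW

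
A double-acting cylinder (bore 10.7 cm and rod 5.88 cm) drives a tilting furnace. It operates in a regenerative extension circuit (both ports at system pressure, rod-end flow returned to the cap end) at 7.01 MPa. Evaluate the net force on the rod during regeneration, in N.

F ≈ 19000 N

With equal pressure on both faces, forces on the annular region cancel; the net push is pressure × rod cross-section.
Rod cross-section A_rod = π/4 × (5.88 cm)² = 27.15 cm^2
F = P × A_rod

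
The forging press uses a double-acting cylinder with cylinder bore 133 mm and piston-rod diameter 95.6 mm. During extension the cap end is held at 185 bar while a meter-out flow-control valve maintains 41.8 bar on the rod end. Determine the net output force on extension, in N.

F ≈ 2.29e5 N

Cap-side area A_cap = π/4 × (133 mm)² = 13890 mm^2
Rod-side annular area A_ann = π/4 × (133² − 95.6²) = 6715 mm^2
Net thrust = P_cap·A_cap − P_rod·A_ann = 2.570e5 N − 28070 N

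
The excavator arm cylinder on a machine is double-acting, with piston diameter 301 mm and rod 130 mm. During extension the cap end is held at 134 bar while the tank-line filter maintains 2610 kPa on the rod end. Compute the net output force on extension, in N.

Cap-side area A_cap = π/4 × (301 mm)² = 71160 mm^2
Rod-side annular area A_ann = π/4 × (301² − 130²) = 57880 mm^2
Net thrust = P_cap·A_cap − P_rod·A_ann = 9.535e5 N − 1.511e5 N

F ≈ 8.02e5 N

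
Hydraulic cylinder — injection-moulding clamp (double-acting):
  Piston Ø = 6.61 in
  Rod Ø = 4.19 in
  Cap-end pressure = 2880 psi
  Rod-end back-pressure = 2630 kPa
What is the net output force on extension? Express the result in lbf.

F ≈ 91000 lbf

Cap-side area A_cap = π/4 × (6.61 in)² = 34.32 in^2
Rod-side annular area A_ann = π/4 × (6.61² − 4.19²) = 20.53 in^2
Net thrust = P_cap·A_cap − P_rod·A_ann = 98830 lbf − 7830 lbf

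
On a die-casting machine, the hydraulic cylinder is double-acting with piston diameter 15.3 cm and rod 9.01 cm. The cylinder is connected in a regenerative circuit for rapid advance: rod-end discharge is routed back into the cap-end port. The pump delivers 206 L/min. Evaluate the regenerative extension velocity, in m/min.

In regeneration the rod-end outflow joins the pump flow into the cap end, so the net volume the pump must supply per unit advance equals the rod cross-section area.
Rod cross-section A_rod = π/4 × (9.01 cm)² = 63.76 cm^2
v = Q_pump / A_rod

v ≈ 32.3 m/min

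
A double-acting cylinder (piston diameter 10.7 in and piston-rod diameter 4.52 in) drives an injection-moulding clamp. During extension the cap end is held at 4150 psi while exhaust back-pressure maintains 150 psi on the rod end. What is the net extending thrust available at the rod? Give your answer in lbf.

F ≈ 3.62e5 lbf

Cap-side area A_cap = π/4 × (10.7 in)² = 89.92 in^2
Rod-side annular area A_ann = π/4 × (10.7² − 4.52²) = 73.87 in^2
Net thrust = P_cap·A_cap − P_rod·A_ann = 3.732e5 lbf − 11080 lbf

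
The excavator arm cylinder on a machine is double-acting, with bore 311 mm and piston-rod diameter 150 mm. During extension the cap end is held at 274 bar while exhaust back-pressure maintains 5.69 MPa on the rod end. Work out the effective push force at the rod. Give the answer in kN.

Cap-side area A_cap = π/4 × (311 mm)² = 75960 mm^2
Rod-side annular area A_ann = π/4 × (311² − 150²) = 58290 mm^2
Net thrust = P_cap·A_cap − P_rod·A_ann = 2081 kN − 331.7 kN

F ≈ 1750 kN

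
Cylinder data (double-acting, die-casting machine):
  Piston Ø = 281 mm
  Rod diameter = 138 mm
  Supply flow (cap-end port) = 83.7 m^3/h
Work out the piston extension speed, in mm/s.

Cap-side area A_cap = π/4 × (281 mm)² = 62020 mm^2
v = Q / A

v ≈ 375 mm/s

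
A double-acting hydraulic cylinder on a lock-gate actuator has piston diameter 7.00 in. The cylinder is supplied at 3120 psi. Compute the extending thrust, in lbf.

Cap-side area A_cap = π/4 × (7.00 in)² = 38.48 in^2
F = P × A_cap = 3120 psi × A_cap

F ≈ 1.20e5 lbf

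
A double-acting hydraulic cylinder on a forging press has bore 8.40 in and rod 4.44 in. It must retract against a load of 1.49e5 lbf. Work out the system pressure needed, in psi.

P ≈ 3730 psi

Rod-side annular area A_ann = π/4 × (8.40² − 4.44²) = 39.93 in^2
Retraction: pressure acts on the annular area.
P = F / A = 1.49e5 lbf / A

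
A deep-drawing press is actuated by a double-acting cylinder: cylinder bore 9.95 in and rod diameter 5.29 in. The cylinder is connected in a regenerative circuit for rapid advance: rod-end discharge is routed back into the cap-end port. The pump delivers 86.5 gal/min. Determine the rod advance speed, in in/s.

v ≈ 15.2 in/s

In regeneration the rod-end outflow joins the pump flow into the cap end, so the net volume the pump must supply per unit advance equals the rod cross-section area.
Rod cross-section A_rod = π/4 × (5.29 in)² = 21.98 in^2
v = Q_pump / A_rod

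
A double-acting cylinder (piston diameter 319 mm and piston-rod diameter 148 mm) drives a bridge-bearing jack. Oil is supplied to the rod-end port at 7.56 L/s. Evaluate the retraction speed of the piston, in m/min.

Rod-side annular area A_ann = π/4 × (319² − 148²) = 62720 mm^2
Flow into the rod-end port fills the annular volume.
v = Q / A

v ≈ 7.23 m/min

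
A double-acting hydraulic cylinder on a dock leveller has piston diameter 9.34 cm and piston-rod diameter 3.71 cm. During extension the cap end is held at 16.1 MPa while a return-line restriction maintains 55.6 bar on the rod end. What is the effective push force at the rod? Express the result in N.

F ≈ 78200 N

Cap-side area A_cap = π/4 × (9.34 cm)² = 68.51 cm^2
Rod-side annular area A_ann = π/4 × (9.34² − 3.71²) = 57.70 cm^2
Net thrust = P_cap·A_cap − P_rod·A_ann = 1.103e5 N − 32080 N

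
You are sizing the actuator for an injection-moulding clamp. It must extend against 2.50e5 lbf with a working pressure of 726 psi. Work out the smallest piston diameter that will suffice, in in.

D ≈ 20.9 in

Extension force acts on the full piston face: F = P × (π/4)D².
D = √(4F / (πP)) = √(4 × 2.50e5 lbf / (π × 726 psi))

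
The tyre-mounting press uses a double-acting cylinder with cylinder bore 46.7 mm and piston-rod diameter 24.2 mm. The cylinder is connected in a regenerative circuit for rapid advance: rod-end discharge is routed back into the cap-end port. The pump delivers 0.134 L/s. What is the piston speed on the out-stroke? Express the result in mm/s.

v ≈ 291 mm/s

In regeneration the rod-end outflow joins the pump flow into the cap end, so the net volume the pump must supply per unit advance equals the rod cross-section area.
Rod cross-section A_rod = π/4 × (24.2 mm)² = 460.0 mm^2
v = Q_pump / A_rod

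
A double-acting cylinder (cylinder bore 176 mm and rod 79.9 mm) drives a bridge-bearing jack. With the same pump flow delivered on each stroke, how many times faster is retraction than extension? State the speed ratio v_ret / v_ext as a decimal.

Cap-side area A_cap = π/4 × (176 mm)² = 24330 mm^2
Rod-side annular area A_ann = π/4 × (176² − 79.9²) = 19310 mm^2
For equal Q, v ∝ 1/A, so v_ret/v_ext = A_cap/A_ann.

v_ret/v_ext ≈ 1.26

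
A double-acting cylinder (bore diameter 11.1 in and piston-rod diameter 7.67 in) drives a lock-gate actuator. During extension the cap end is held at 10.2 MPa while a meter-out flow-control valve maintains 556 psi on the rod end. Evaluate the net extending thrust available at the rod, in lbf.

F ≈ 1.15e5 lbf

Cap-side area A_cap = π/4 × (11.1 in)² = 96.77 in^2
Rod-side annular area A_ann = π/4 × (11.1² − 7.67²) = 50.56 in^2
Net thrust = P_cap·A_cap − P_rod·A_ann = 1.432e5 lbf − 28110 lbf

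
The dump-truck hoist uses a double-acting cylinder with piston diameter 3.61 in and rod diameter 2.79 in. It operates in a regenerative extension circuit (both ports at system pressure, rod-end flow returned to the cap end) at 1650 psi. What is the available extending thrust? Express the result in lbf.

With equal pressure on both faces, forces on the annular region cancel; the net push is pressure × rod cross-section.
Rod cross-section A_rod = π/4 × (2.79 in)² = 6.114 in^2
F = P × A_rod

F ≈ 10100 lbf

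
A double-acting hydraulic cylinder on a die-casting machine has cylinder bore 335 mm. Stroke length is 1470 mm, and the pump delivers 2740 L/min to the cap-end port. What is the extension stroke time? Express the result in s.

t ≈ 2.84 s

Cap-side area A_cap = π/4 × (335 mm)² = 88140 mm^2
Swept volume V = A × L; t = V / Q = A·L / Q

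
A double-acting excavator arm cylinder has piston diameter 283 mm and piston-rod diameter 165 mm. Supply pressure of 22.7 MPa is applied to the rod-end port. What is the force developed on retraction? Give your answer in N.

F ≈ 9.42e5 N

Rod-side annular area A_ann = π/4 × (283² − 165²) = 41520 mm^2
On retraction the pressure acts on the annular area (bore minus rod).
F = P × A_ann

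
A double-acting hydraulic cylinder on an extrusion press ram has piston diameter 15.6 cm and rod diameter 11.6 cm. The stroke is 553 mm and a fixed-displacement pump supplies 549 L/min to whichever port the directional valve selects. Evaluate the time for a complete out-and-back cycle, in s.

Cap-side area A_cap = π/4 × (15.6 cm)² = 191.1 cm^2
Rod-side annular area A_ann = π/4 × (15.6² − 11.6²) = 85.45 cm^2
t_ext = A_cap·L/Q = 1.155 s
t_ret = A_ann·L/Q = 0.5164 s
t_cycle = t_ext + t_ret

t ≈ 1.67 s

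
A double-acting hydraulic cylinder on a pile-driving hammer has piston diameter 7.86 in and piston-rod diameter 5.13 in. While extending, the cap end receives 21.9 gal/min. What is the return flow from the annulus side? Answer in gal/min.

Q_out ≈ 12.6 gal/min

Cap-side area A_cap = π/4 × (7.86 in)² = 48.52 in^2
Rod-side annular area A_ann = π/4 × (7.86² − 5.13²) = 27.85 in^2
Piston speed v = Q_in/A_cap; rod-end outflow Q_out = v × A_ann = Q_in × A_ann/A_cap.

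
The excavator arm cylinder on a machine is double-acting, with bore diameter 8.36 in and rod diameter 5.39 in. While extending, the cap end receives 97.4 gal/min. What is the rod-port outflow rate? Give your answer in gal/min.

Q_out ≈ 56.9 gal/min

Cap-side area A_cap = π/4 × (8.36 in)² = 54.89 in^2
Rod-side annular area A_ann = π/4 × (8.36² − 5.39²) = 32.07 in^2
Piston speed v = Q_in/A_cap; rod-end outflow Q_out = v × A_ann = Q_in × A_ann/A_cap.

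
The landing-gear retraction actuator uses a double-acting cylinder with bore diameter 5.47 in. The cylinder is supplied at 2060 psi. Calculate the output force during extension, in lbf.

Cap-side area A_cap = π/4 × (5.47 in)² = 23.50 in^2
F = P × A_cap = 2060 psi × A_cap

F ≈ 48400 lbf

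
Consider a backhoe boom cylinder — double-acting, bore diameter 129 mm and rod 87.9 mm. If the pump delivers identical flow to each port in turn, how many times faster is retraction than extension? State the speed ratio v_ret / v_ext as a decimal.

Cap-side area A_cap = π/4 × (129 mm)² = 13070 mm^2
Rod-side annular area A_ann = π/4 × (129² − 87.9²) = 7002 mm^2
For equal Q, v ∝ 1/A, so v_ret/v_ext = A_cap/A_ann.

v_ret/v_ext ≈ 1.87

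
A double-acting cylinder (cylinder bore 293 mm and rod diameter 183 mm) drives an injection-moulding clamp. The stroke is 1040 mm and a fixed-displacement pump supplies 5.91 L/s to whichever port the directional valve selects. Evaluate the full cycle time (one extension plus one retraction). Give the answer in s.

t ≈ 19.1 s

Cap-side area A_cap = π/4 × (293 mm)² = 67430 mm^2
Rod-side annular area A_ann = π/4 × (293² − 183²) = 41120 mm^2
t_ext = A_cap·L/Q = 11.87 s
t_ret = A_ann·L/Q = 7.237 s
t_cycle = t_ext + t_ret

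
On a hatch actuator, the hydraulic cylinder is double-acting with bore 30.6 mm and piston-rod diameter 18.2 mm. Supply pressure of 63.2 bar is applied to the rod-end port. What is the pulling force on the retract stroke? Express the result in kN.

Rod-side annular area A_ann = π/4 × (30.6² − 18.2²) = 475.3 mm^2
On retraction the pressure acts on the annular area (bore minus rod).
F = P × A_ann

F ≈ 3.00 kN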